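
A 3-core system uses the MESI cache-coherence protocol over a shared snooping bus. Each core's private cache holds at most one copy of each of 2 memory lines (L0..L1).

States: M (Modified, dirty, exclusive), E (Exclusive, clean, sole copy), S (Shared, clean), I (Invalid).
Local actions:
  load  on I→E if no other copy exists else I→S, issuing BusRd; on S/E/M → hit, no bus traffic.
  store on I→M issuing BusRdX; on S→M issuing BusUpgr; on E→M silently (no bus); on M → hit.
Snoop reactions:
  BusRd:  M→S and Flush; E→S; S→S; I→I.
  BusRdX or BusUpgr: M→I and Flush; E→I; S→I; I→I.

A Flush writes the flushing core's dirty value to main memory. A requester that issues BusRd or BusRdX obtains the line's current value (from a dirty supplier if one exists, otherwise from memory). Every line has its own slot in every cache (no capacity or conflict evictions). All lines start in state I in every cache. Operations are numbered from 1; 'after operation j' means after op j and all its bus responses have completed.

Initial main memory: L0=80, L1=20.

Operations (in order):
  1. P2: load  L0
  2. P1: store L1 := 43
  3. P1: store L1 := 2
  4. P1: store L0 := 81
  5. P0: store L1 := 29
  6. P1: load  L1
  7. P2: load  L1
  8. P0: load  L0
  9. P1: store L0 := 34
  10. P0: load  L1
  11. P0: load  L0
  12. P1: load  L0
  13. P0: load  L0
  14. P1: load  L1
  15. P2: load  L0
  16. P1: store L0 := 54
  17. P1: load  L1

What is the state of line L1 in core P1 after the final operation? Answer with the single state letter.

[1] P2: load  L0 | P0:I, P1:I, P2:E(80) | bus: BusRd
[2] P1: store L1 := 43 | P0:I, P1:M(43), P2:I | bus: BusRdX
[3] P1: store L1 := 2 | P0:I, P1:M(2), P2:I | bus: none
[4] P1: store L0 := 81 | P0:I, P1:M(81), P2:I | bus: BusRdX
[5] P0: store L1 := 29 | P0:M(29), P1:I, P2:I | bus: BusRdX,Flush
[6] P1: load  L1 | P0:S(29), P1:S(29), P2:I | bus: BusRd,Flush
[7] P2: load  L1 | P0:S(29), P1:S(29), P2:S(29) | bus: BusRd
[8] P0: load  L0 | P0:S(81), P1:S(81), P2:I | bus: BusRd,Flush
[9] P1: store L0 := 34 | P0:I, P1:M(34), P2:I | bus: BusUpgr
[10] P0: load  L1 | P0:S(29), P1:S(29), P2:S(29) | bus: none
[11] P0: load  L0 | P0:S(34), P1:S(34), P2:I | bus: BusRd,Flush
[12] P1: load  L0 | P0:S(34), P1:S(34), P2:I | bus: none
[13] P0: load  L0 | P0:S(34), P1:S(34), P2:I | bus: none
[14] P1: load  L1 | P0:S(29), P1:S(29), P2:S(29) | bus: none
[15] P2: load  L0 | P0:S(34), P1:S(34), P2:S(34) | bus: BusRd
[16] P1: store L0 := 54 | P0:I, P1:M(54), P2:I | bus: BusUpgr
[17] P1: load  L1 | P0:S(29), P1:S(29), P2:S(29) | bus: none

state = S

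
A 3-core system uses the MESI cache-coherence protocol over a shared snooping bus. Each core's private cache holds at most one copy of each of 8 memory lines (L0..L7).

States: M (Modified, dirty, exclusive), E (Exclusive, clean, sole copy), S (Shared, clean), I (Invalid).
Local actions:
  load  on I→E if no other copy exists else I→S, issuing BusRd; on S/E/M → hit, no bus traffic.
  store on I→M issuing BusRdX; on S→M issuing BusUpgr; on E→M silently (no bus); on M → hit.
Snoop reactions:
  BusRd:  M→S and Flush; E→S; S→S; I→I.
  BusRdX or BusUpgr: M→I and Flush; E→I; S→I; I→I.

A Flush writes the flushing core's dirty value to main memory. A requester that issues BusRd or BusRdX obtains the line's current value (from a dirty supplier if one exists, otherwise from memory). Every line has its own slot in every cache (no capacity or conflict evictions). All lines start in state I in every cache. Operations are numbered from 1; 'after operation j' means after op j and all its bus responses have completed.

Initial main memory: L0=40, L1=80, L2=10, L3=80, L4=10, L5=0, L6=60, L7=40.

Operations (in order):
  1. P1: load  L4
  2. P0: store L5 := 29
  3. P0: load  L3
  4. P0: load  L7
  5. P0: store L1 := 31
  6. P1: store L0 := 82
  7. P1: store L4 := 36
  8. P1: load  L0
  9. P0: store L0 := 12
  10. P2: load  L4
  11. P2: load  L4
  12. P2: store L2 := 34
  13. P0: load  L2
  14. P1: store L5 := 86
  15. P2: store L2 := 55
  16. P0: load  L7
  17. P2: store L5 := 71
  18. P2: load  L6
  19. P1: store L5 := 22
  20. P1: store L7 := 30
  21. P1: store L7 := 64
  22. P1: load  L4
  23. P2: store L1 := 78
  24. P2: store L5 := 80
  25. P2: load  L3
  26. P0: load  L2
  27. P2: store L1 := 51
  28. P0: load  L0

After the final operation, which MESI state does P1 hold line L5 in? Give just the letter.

state = I

[1] P1: load  L4 | P0:I, P1:E(10), P2:I | bus: BusRd
[2] P0: store L5 := 29 | P0:M(29), P1:I, P2:I | bus: BusRdX
[3] P0: load  L3 | P0:E(80), P1:I, P2:I | bus: BusRd
[4] P0: load  L7 | P0:E(40), P1:I, P2:I | bus: BusRd
[5] P0: store L1 := 31 | P0:M(31), P1:I, P2:I | bus: BusRdX
[6] P1: store L0 := 82 | P0:I, P1:M(82), P2:I | bus: BusRdX
[7] P1: store L4 := 36 | P0:I, P1:M(36), P2:I | bus: none
[8] P1: load  L0 | P0:I, P1:M(82), P2:I | bus: none
[9] P0: store L0 := 12 | P0:M(12), P1:I, P2:I | bus: BusRdX,Flush
[10] P2: load  L4 | P0:I, P1:S(36), P2:S(36) | bus: BusRd,Flush
[11] P2: load  L4 | P0:I, P1:S(36), P2:S(36) | bus: none
[12] P2: store L2 := 34 | P0:I, P1:I, P2:M(34) | bus: BusRdX
[13] P0: load  L2 | P0:S(34), P1:I, P2:S(34) | bus: BusRd,Flush
[14] P1: store L5 := 86 | P0:I, P1:M(86), P2:I | bus: BusRdX,Flush
[15] P2: store L2 := 55 | P0:I, P1:I, P2:M(55) | bus: BusUpgr
[16] P0: load  L7 | P0:E(40), P1:I, P2:I | bus: none
[17] P2: store L5 := 71 | P0:I, P1:I, P2:M(71) | bus: BusRdX,Flush
[18] P2: load  L6 | P0:I, P1:I, P2:E(60) | bus: BusRd
[19] P1: store L5 := 22 | P0:I, P1:M(22), P2:I | bus: BusRdX,Flush
[20] P1: store L7 := 30 | P0:I, P1:M(30), P2:I | bus: BusRdX
[21] P1: store L7 := 64 | P0:I, P1:M(64), P2:I | bus: none
[22] P1: load  L4 | P0:I, P1:S(36), P2:S(36) | bus: none
[23] P2: store L1 := 78 | P0:I, P1:I, P2:M(78) | bus: BusRdX,Flush
[24] P2: store L5 := 80 | P0:I, P1:I, P2:M(80) | bus: BusRdX,Flush
[25] P2: load  L3 | P0:S(80), P1:I, P2:S(80) | bus: BusRd
[26] P0: load  L2 | P0:S(55), P1:I, P2:S(55) | bus: BusRd,Flush
[27] P2: store L1 := 51 | P0:I, P1:I, P2:M(51) | bus: none
[28] P0: load  L0 | P0:M(12), P1:I, P2:I | bus: none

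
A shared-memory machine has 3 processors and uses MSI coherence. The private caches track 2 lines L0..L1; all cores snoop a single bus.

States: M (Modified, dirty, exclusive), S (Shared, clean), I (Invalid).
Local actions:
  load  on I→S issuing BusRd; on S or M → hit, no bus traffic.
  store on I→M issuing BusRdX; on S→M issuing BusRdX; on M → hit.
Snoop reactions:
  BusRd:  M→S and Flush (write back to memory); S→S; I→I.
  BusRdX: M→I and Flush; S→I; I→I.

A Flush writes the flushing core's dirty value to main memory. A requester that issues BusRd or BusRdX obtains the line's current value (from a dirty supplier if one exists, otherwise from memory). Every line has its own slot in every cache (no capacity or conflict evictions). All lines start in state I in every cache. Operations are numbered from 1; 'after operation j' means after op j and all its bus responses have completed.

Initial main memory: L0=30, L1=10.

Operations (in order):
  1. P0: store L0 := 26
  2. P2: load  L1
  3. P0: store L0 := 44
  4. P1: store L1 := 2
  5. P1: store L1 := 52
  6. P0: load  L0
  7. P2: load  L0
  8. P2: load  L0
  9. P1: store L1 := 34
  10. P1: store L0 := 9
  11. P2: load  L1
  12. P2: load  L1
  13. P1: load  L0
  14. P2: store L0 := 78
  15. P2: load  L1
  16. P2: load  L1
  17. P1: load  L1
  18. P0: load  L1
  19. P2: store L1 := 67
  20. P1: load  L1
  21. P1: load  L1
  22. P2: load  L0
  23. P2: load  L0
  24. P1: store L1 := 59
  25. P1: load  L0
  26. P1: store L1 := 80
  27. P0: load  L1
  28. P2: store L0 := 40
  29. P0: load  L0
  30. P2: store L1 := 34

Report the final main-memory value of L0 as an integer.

[1] P0: store L0 := 26 | P0:M(26), P1:I, P2:I | bus: BusRdX
[2] P2: load  L1 | P0:I, P1:I, P2:S(10) | bus: BusRd
[3] P0: store L0 := 44 | P0:M(44), P1:I, P2:I | bus: none
[4] P1: store L1 := 2 | P0:I, P1:M(2), P2:I | bus: BusRdX
[5] P1: store L1 := 52 | P0:I, P1:M(52), P2:I | bus: none
[6] P0: load  L0 | P0:M(44), P1:I, P2:I | bus: none
[7] P2: load  L0 | P0:S(44), P1:I, P2:S(44) | bus: BusRd,Flush
[8] P2: load  L0 | P0:S(44), P1:I, P2:S(44) | bus: none
[9] P1: store L1 := 34 | P0:I, P1:M(34), P2:I | bus: none
[10] P1: store L0 := 9 | P0:I, P1:M(9), P2:I | bus: BusRdX
[11] P2: load  L1 | P0:I, P1:S(34), P2:S(34) | bus: BusRd,Flush
[12] P2: load  L1 | P0:I, P1:S(34), P2:S(34) | bus: none
[13] P1: load  L0 | P0:I, P1:M(9), P2:I | bus: none
[14] P2: store L0 := 78 | P0:I, P1:I, P2:M(78) | bus: BusRdX,Flush
[15] P2: load  L1 | P0:I, P1:S(34), P2:S(34) | bus: none
[16] P2: load  L1 | P0:I, P1:S(34), P2:S(34) | bus: none
[17] P1: load  L1 | P0:I, P1:S(34), P2:S(34) | bus: none
[18] P0: load  L1 | P0:S(34), P1:S(34), P2:S(34) | bus: BusRd
[19] P2: store L1 := 67 | P0:I, P1:I, P2:M(67) | bus: BusRdX
[20] P1: load  L1 | P0:I, P1:S(67), P2:S(67) | bus: BusRd,Flush
[21] P1: load  L1 | P0:I, P1:S(67), P2:S(67) | bus: none
[22] P2: load  L0 | P0:I, P1:I, P2:M(78) | bus: none
[23] P2: load  L0 | P0:I, P1:I, P2:M(78) | bus: none
[24] P1: store L1 := 59 | P0:I, P1:M(59), P2:I | bus: BusRdX
[25] P1: load  L0 | P0:I, P1:S(78), P2:S(78) | bus: BusRd,Flush
[26] P1: store L1 := 80 | P0:I, P1:M(80), P2:I | bus: none
[27] P0: load  L1 | P0:S(80), P1:S(80), P2:I | bus: BusRd,Flush
[28] P2: store L0 := 40 | P0:I, P1:I, P2:M(40) | bus: BusRdX
[29] P0: load  L0 | P0:S(40), P1:I, P2:S(40) | bus: BusRd,Flush
[30] P2: store L1 := 34 | P0:I, P1:I, P2:M(34) | bus: BusRdX

memory[L0] = 40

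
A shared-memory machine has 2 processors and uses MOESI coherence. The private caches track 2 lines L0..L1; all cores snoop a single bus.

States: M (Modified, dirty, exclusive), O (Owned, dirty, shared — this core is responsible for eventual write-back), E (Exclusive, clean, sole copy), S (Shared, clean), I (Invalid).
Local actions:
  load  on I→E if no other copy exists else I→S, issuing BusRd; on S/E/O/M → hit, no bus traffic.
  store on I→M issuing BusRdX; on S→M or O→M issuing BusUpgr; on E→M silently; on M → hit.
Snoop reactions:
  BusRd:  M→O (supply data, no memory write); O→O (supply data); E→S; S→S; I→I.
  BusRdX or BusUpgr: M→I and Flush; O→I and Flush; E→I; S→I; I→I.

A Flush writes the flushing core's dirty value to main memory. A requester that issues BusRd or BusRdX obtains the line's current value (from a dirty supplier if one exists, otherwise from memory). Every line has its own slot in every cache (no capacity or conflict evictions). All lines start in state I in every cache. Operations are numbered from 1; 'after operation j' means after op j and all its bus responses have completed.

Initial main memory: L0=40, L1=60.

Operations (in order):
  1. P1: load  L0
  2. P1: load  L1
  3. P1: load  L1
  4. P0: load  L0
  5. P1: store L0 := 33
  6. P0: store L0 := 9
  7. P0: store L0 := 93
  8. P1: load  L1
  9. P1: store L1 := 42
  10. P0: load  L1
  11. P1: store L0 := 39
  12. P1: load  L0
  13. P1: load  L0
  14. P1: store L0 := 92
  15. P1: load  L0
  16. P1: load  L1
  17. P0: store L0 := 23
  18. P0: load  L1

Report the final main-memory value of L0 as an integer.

memory[L0] = 92

[1] P1: load  L0 | P0:I, P1:E(40) | bus: BusRd
[2] P1: load  L1 | P0:I, P1:E(60) | bus: BusRd
[3] P1: load  L1 | P0:I, P1:E(60) | bus: none
[4] P0: load  L0 | P0:S(40), P1:S(40) | bus: BusRd
[5] P1: store L0 := 33 | P0:I, P1:M(33) | bus: BusUpgr
[6] P0: store L0 := 9 | P0:M(9), P1:I | bus: BusRdX,Flush
[7] P0: store L0 := 93 | P0:M(93), P1:I | bus: none
[8] P1: load  L1 | P0:I, P1:E(60) | bus: none
[9] P1: store L1 := 42 | P0:I, P1:M(42) | bus: none
[10] P0: load  L1 | P0:S(42), P1:O(42) | bus: BusRd
[11] P1: store L0 := 39 | P0:I, P1:M(39) | bus: BusRdX,Flush
[12] P1: load  L0 | P0:I, P1:M(39) | bus: none
[13] P1: load  L0 | P0:I, P1:M(39) | bus: none
[14] P1: store L0 := 92 | P0:I, P1:M(92) | bus: none
[15] P1: load  L0 | P0:I, P1:M(92) | bus: none
[16] P1: load  L1 | P0:S(42), P1:O(42) | bus: none
[17] P0: store L0 := 23 | P0:M(23), P1:I | bus: BusRdX,Flush
[18] P0: load  L1 | P0:S(42), P1:O(42) | bus: none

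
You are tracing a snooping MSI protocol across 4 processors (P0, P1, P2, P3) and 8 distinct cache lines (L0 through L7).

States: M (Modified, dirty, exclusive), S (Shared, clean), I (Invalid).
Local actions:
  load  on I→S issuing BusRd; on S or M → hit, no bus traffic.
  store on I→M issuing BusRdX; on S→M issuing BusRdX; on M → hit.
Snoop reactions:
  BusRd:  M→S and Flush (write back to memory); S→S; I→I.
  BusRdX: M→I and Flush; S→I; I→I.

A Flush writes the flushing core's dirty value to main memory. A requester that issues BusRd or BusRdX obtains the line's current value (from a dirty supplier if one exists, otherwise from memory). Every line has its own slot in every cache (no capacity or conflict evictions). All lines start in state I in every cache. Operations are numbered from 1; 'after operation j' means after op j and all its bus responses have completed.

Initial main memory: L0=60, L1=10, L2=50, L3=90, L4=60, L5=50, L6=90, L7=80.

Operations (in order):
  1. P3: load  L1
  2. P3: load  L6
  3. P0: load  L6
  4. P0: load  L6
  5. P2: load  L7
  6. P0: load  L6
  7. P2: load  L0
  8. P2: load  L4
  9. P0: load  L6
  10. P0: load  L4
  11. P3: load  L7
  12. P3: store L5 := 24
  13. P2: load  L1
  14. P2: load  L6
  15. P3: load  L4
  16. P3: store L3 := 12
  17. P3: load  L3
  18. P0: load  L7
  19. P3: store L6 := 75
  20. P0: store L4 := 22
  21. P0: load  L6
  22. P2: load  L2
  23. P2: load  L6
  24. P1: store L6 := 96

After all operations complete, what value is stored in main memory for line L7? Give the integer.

memory[L7] = 80

1. P3: load  L1  bus=[BusRd]  L1: P0=I P1=I P2=I P3=S  mem[L1]=10
2. P3: load  L6  bus=[BusRd]  L6: P0=I P1=I P2=I P3=S  mem[L6]=90
3. P0: load  L6  bus=[BusRd]  L6: P0=S P1=I P2=I P3=S  mem[L6]=90
4. P0: load  L6  bus=[-]  L6: P0=S P1=I P2=I P3=S  mem[L6]=90
5. P2: load  L7  bus=[BusRd]  L7: P0=I P1=I P2=S P3=I  mem[L7]=80
6. P0: load  L6  bus=[-]  L6: P0=S P1=I P2=I P3=S  mem[L6]=90
7. P2: load  L0  bus=[BusRd]  L0: P0=I P1=I P2=S P3=I  mem[L0]=60
8. P2: load  L4  bus=[BusRd]  L4: P0=I P1=I P2=S P3=I  mem[L4]=60
9. P0: load  L6  bus=[-]  L6: P0=S P1=I P2=I P3=S  mem[L6]=90
10. P0: load  L4  bus=[BusRd]  L4: P0=S P1=I P2=S P3=I  mem[L4]=60
11. P3: load  L7  bus=[BusRd]  L7: P0=I P1=I P2=S P3=S  mem[L7]=80
12. P3: store L5 := 24  bus=[BusRdX]  L5: P0=I P1=I P2=I P3=M  mem[L5]=50
13. P2: load  L1  bus=[BusRd]  L1: P0=I P1=I P2=S P3=S  mem[L1]=10
14. P2: load  L6  bus=[BusRd]  L6: P0=S P1=I P2=S P3=S  mem[L6]=90
15. P3: load  L4  bus=[BusRd]  L4: P0=S P1=I P2=S P3=S  mem[L4]=60
16. P3: store L3 := 12  bus=[BusRdX]  L3: P0=I P1=I P2=I P3=M  mem[L3]=90
17. P3: load  L3  bus=[-]  L3: P0=I P1=I P2=I P3=M  mem[L3]=90
18. P0: load  L7  bus=[BusRd]  L7: P0=S P1=I P2=S P3=S  mem[L7]=80
19. P3: store L6 := 75  bus=[BusRdX]  L6: P0=I P1=I P2=I P3=M  mem[L6]=90
20. P0: store L4 := 22  bus=[BusRdX]  L4: P0=M P1=I P2=I P3=I  mem[L4]=60
21. P0: load  L6  bus=[BusRd,Flush]  L6: P0=S P1=I P2=I P3=S  mem[L6]=75
22. P2: load  L2  bus=[BusRd]  L2: P0=I P1=I P2=S P3=I  mem[L2]=50
23. P2: load  L6  bus=[BusRd]  L6: P0=S P1=I P2=S P3=S  mem[L6]=75
24. P1: store L6 := 96  bus=[BusRdX]  L6: P0=I P1=M P2=I P3=I  mem[L6]=75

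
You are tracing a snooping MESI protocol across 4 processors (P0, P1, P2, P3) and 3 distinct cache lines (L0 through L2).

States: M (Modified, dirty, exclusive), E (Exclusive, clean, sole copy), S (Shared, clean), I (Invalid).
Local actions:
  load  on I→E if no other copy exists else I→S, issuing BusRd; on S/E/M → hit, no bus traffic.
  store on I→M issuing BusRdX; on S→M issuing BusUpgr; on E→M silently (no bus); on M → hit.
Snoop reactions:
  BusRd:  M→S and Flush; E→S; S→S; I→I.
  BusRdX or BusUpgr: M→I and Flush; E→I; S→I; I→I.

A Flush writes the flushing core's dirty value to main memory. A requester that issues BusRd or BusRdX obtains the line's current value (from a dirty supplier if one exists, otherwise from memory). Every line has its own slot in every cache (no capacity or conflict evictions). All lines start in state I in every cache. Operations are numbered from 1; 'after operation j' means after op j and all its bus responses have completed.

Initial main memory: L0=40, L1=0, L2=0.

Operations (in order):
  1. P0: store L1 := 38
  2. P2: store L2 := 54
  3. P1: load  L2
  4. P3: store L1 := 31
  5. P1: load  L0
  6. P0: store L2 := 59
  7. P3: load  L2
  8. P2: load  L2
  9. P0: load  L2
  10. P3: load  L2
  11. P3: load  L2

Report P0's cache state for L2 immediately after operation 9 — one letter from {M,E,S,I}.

state = S

  op1 P0: store L1 := 38 → M/I/I/I on L1; bus BusRdX; mem=0
  op2 P2: store L2 := 54 → I/I/M/I on L2; bus BusRdX; mem=0
  op3 P1: load  L2 → I/S/S/I on L2; bus BusRd Flush; mem=54
  op4 P3: store L1 := 31 → I/I/I/M on L1; bus BusRdX Flush; mem=38
  op5 P1: load  L0 → I/E/I/I on L0; bus BusRd; mem=40
  op6 P0: store L2 := 59 → M/I/I/I on L2; bus BusRdX; mem=54
  op7 P3: load  L2 → S/I/I/S on L2; bus BusRd Flush; mem=59
  op8 P2: load  L2 → S/I/S/S on L2; bus BusRd; mem=59
  op9 P0: load  L2 → S/I/S/S on L2; bus (none); mem=59
  op10 P3: load  L2 → S/I/S/S on L2; bus (none); mem=59
  op11 P3: load  L2 → S/I/S/S on L2; bus (none); mem=59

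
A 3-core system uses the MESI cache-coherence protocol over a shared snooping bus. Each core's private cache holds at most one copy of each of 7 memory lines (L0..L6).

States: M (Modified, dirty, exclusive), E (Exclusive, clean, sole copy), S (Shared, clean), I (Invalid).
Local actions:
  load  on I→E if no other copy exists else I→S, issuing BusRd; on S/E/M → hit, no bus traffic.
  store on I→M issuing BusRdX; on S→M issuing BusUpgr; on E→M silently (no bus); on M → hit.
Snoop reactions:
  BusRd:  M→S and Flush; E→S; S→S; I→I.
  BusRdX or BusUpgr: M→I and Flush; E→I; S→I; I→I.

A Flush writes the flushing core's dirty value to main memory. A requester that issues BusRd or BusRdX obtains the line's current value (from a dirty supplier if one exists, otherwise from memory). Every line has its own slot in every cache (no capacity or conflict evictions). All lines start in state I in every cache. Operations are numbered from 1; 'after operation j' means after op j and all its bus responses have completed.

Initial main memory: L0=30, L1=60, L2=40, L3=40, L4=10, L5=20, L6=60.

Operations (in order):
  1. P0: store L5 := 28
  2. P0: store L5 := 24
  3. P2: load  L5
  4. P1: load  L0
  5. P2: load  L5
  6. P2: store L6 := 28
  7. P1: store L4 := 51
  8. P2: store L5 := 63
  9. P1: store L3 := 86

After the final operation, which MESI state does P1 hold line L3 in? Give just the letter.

state = M

1. P0: store L5 := 28  bus=[BusRdX]  L5: P0=M P1=I P2=I  mem[L5]=20
2. P0: store L5 := 24  bus=[-]  L5: P0=M P1=I P2=I  mem[L5]=20
3. P2: load  L5  bus=[BusRd,Flush]  L5: P0=S P1=I P2=S  mem[L5]=24
4. P1: load  L0  bus=[BusRd]  L0: P0=I P1=E P2=I  mem[L0]=30
5. P2: load  L5  bus=[-]  L5: P0=S P1=I P2=S  mem[L5]=24
6. P2: store L6 := 28  bus=[BusRdX]  L6: P0=I P1=I P2=M  mem[L6]=60
7. P1: store L4 := 51  bus=[BusRdX]  L4: P0=I P1=M P2=I  mem[L4]=10
8. P2: store L5 := 63  bus=[BusUpgr]  L5: P0=I P1=I P2=M  mem[L5]=24
9. P1: store L3 := 86  bus=[BusRdX]  L3: P0=I P1=M P2=I  mem[L3]=40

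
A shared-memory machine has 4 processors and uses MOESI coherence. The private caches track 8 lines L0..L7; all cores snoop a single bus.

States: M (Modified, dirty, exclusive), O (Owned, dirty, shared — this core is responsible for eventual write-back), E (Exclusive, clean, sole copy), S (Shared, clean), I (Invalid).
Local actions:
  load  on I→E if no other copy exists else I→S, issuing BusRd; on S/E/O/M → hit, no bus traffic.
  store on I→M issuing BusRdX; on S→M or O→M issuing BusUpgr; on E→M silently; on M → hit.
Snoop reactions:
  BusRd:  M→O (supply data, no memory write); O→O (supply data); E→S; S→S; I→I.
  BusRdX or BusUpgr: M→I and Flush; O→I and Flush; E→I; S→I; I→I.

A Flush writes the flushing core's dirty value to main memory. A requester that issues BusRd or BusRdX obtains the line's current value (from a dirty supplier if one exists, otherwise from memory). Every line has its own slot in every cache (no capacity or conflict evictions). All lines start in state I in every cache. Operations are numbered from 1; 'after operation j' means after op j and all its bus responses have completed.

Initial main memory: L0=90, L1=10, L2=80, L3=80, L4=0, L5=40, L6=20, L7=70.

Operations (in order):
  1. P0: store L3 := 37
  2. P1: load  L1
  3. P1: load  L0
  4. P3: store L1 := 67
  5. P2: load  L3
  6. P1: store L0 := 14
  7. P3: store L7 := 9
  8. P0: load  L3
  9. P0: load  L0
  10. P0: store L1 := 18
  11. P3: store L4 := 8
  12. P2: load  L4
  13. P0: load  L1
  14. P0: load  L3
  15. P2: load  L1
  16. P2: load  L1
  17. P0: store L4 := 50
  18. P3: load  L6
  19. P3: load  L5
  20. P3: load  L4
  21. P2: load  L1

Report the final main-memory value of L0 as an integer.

[1] P0: store L3 := 37 | P0:M(37), P1:I, P2:I, P3:I | bus: BusRdX
[2] P1: load  L1 | P0:I, P1:E(10), P2:I, P3:I | bus: BusRd
[3] P1: load  L0 | P0:I, P1:E(90), P2:I, P3:I | bus: BusRd
[4] P3: store L1 := 67 | P0:I, P1:I, P2:I, P3:M(67) | bus: BusRdX
[5] P2: load  L3 | P0:O(37), P1:I, P2:S(37), P3:I | bus: BusRd
[6] P1: store L0 := 14 | P0:I, P1:M(14), P2:I, P3:I | bus: none
[7] P3: store L7 := 9 | P0:I, P1:I, P2:I, P3:M(9) | bus: BusRdX
[8] P0: load  L3 | P0:O(37), P1:I, P2:S(37), P3:I | bus: none
[9] P0: load  L0 | P0:S(14), P1:O(14), P2:I, P3:I | bus: BusRd
[10] P0: store L1 := 18 | P0:M(18), P1:I, P2:I, P3:I | bus: BusRdX,Flush
[11] P3: store L4 := 8 | P0:I, P1:I, P2:I, P3:M(8) | bus: BusRdX
[12] P2: load  L4 | P0:I, P1:I, P2:S(8), P3:O(8) | bus: BusRd
[13] P0: load  L1 | P0:M(18), P1:I, P2:I, P3:I | bus: none
[14] P0: load  L3 | P0:O(37), P1:I, P2:S(37), P3:I | bus: none
[15] P2: load  L1 | P0:O(18), P1:I, P2:S(18), P3:I | bus: BusRd
[16] P2: load  L1 | P0:O(18), P1:I, P2:S(18), P3:I | bus: none
[17] P0: store L4 := 50 | P0:M(50), P1:I, P2:I, P3:I | bus: BusRdX,Flush
[18] P3: load  L6 | P0:I, P1:I, P2:I, P3:E(20) | bus: BusRd
[19] P3: load  L5 | P0:I, P1:I, P2:I, P3:E(40) | bus: BusRd
[20] P3: load  L4 | P0:O(50), P1:I, P2:I, P3:S(50) | bus: BusRd
[21] P2: load  L1 | P0:O(18), P1:I, P2:S(18), P3:I | bus: none

memory[L0] = 90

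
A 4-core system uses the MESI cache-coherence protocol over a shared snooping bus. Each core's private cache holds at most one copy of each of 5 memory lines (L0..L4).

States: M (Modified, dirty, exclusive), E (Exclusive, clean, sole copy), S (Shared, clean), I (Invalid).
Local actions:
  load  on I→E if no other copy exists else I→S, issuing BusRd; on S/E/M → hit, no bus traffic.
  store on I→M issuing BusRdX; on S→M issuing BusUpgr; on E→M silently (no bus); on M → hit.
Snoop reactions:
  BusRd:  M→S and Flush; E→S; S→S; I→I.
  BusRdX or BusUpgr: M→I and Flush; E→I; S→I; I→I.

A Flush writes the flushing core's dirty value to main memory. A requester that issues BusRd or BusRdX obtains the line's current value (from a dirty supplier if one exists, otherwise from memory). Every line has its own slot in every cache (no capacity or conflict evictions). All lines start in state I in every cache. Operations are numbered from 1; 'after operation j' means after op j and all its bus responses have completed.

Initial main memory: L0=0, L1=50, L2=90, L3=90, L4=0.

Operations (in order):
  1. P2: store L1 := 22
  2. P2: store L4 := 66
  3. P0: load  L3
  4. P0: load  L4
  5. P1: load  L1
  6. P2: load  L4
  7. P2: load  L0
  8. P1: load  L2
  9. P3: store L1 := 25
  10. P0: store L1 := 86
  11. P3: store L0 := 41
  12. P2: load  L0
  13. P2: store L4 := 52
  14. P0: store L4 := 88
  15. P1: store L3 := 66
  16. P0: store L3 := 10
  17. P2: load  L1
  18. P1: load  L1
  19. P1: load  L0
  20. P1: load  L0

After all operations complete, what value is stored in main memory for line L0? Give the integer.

memory[L0] = 41

1. P2: store L1 := 22  bus=[BusRdX]  L1: P0=I P1=I P2=M P3=I  mem[L1]=50
2. P2: store L4 := 66  bus=[BusRdX]  L4: P0=I P1=I P2=M P3=I  mem[L4]=0
3. P0: load  L3  bus=[BusRd]  L3: P0=E P1=I P2=I P3=I  mem[L3]=90
4. P0: load  L4  bus=[BusRd,Flush]  L4: P0=S P1=I P2=S P3=I  mem[L4]=66
5. P1: load  L1  bus=[BusRd,Flush]  L1: P0=I P1=S P2=S P3=I  mem[L1]=22
6. P2: load  L4  bus=[-]  L4: P0=S P1=I P2=S P3=I  mem[L4]=66
7. P2: load  L0  bus=[BusRd]  L0: P0=I P1=I P2=E P3=I  mem[L0]=0
8. P1: load  L2  bus=[BusRd]  L2: P0=I P1=E P2=I P3=I  mem[L2]=90
9. P3: store L1 := 25  bus=[BusRdX]  L1: P0=I P1=I P2=I P3=M  mem[L1]=22
10. P0: store L1 := 86  bus=[BusRdX,Flush]  L1: P0=M P1=I P2=I P3=I  mem[L1]=25
11. P3: store L0 := 41  bus=[BusRdX]  L0: P0=I P1=I P2=I P3=M  mem[L0]=0
12. P2: load  L0  bus=[BusRd,Flush]  L0: P0=I P1=I P2=S P3=S  mem[L0]=41
13. P2: store L4 := 52  bus=[BusUpgr]  L4: P0=I P1=I P2=M P3=I  mem[L4]=66
14. P0: store L4 := 88  bus=[BusRdX,Flush]  L4: P0=M P1=I P2=I P3=I  mem[L4]=52
15. P1: store L3 := 66  bus=[BusRdX]  L3: P0=I P1=M P2=I P3=I  mem[L3]=90
16. P0: store L3 := 10  bus=[BusRdX,Flush]  L3: P0=M P1=I P2=I P3=I  mem[L3]=66
17. P2: load  L1  bus=[BusRd,Flush]  L1: P0=S P1=I P2=S P3=I  mem[L1]=86
18. P1: load  L1  bus=[BusRd]  L1: P0=S P1=S P2=S P3=I  mem[L1]=86
19. P1: load  L0  bus=[BusRd]  L0: P0=I P1=S P2=S P3=S  mem[L0]=41
20. P1: load  L0  bus=[-]  L0: P0=I P1=S P2=S P3=S  mem[L0]=41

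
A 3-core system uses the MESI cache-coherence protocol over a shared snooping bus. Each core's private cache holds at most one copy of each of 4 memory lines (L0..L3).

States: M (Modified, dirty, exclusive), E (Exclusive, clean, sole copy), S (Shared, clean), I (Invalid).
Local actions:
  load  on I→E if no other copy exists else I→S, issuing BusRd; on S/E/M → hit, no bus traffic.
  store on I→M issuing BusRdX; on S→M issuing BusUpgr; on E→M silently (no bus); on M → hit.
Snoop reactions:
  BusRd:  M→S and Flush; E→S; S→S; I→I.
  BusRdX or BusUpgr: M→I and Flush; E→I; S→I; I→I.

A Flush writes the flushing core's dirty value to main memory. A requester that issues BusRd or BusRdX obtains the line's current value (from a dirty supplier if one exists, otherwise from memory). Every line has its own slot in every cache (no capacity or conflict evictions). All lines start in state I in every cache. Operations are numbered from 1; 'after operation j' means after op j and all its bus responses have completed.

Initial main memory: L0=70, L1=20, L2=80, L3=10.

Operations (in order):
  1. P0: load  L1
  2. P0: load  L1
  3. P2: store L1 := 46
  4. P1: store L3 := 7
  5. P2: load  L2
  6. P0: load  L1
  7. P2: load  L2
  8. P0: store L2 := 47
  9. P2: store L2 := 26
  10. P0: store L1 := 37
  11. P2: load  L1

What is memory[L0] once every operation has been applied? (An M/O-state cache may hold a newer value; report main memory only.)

memory[L0] = 70

  op1 P0: load  L1 → E/I/I on L1; bus BusRd; mem=20
  op2 P0: load  L1 → E/I/I on L1; bus (none); mem=20
  op3 P2: store L1 := 46 → I/I/M on L1; bus BusRdX; mem=20
  op4 P1: store L3 := 7 → I/M/I on L3; bus BusRdX; mem=10
  op5 P2: load  L2 → I/I/E on L2; bus BusRd; mem=80
  op6 P0: load  L1 → S/I/S on L1; bus BusRd Flush; mem=46
  op7 P2: load  L2 → I/I/E on L2; bus (none); mem=80
  op8 P0: store L2 := 47 → M/I/I on L2; bus BusRdX; mem=80
  op9 P2: store L2 := 26 → I/I/M on L2; bus BusRdX Flush; mem=47
  op10 P0: store L1 := 37 → M/I/I on L1; bus BusUpgr; mem=46
  op11 P2: load  L1 → S/I/S on L1; bus BusRd Flush; mem=37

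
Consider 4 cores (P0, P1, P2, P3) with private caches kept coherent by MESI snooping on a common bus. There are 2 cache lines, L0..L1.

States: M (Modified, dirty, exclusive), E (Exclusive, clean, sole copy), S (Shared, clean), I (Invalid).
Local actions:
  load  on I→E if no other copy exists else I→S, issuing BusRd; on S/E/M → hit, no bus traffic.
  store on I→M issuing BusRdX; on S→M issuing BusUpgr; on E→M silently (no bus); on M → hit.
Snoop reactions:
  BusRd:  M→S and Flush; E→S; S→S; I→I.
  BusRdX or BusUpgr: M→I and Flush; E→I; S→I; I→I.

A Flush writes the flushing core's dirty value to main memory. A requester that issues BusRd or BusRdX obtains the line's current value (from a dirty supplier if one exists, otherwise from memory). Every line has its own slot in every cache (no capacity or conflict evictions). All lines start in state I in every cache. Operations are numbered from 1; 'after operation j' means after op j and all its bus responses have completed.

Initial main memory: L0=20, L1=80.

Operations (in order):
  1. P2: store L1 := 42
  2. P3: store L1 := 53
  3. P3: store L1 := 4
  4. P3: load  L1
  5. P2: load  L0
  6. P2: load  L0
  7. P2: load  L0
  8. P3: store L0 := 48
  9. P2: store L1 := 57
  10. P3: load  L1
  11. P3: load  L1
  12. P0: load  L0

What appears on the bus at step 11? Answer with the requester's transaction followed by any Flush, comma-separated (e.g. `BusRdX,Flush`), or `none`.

bus = none

step 1: P2: store L1 := 42  ⟶  IIMI  (L1)  txn=BusRdX  M[L1]=80
step 2: P3: store L1 := 53  ⟶  IIIM  (L1)  txn=BusRdX+Flush  M[L1]=42
step 3: P3: store L1 := 4  ⟶  IIIM  (L1)  txn=∅  M[L1]=42
step 4: P3: load  L1  ⟶  IIIM  (L1)  txn=∅  M[L1]=42
step 5: P2: load  L0  ⟶  IIEI  (L0)  txn=BusRd  M[L0]=20
step 6: P2: load  L0  ⟶  IIEI  (L0)  txn=∅  M[L0]=20
step 7: P2: load  L0  ⟶  IIEI  (L0)  txn=∅  M[L0]=20
step 8: P3: store L0 := 48  ⟶  IIIM  (L0)  txn=BusRdX  M[L0]=20
step 9: P2: store L1 := 57  ⟶  IIMI  (L1)  txn=BusRdX+Flush  M[L1]=4
step 10: P3: load  L1  ⟶  IISS  (L1)  txn=BusRd+Flush  M[L1]=57
step 11: P3: load  L1  ⟶  IISS  (L1)  txn=∅  M[L1]=57
step 12: P0: load  L0  ⟶  SIIS  (L0)  txn=BusRd+Flush  M[L0]=48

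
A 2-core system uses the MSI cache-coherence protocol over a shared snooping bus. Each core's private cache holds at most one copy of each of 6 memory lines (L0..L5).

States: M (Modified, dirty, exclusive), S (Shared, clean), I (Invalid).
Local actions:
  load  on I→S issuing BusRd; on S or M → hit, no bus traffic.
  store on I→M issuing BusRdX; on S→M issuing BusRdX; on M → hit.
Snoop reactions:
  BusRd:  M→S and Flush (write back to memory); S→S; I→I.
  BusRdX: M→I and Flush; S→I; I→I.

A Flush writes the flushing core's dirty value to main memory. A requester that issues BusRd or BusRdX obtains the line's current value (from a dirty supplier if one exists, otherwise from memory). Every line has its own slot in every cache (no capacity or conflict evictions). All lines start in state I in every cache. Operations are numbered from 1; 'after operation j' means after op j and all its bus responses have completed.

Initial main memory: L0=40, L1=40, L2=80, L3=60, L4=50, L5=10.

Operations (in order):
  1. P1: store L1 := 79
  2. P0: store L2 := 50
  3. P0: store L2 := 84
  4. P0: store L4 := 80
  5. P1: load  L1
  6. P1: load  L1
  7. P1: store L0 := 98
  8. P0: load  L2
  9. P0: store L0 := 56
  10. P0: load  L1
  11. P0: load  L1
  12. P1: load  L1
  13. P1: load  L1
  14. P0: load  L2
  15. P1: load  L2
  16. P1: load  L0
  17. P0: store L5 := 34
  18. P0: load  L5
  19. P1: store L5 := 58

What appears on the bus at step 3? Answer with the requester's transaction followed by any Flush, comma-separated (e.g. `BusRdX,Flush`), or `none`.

bus = none

[1] P1: store L1 := 79 | P0:I, P1:M(79) | bus: BusRdX
[2] P0: store L2 := 50 | P0:M(50), P1:I | bus: BusRdX
[3] P0: store L2 := 84 | P0:M(84), P1:I | bus: none
[4] P0: store L4 := 80 | P0:M(80), P1:I | bus: BusRdX
[5] P1: load  L1 | P0:I, P1:M(79) | bus: none
[6] P1: load  L1 | P0:I, P1:M(79) | bus: none
[7] P1: store L0 := 98 | P0:I, P1:M(98) | bus: BusRdX
[8] P0: load  L2 | P0:M(84), P1:I | bus: none
[9] P0: store L0 := 56 | P0:M(56), P1:I | bus: BusRdX,Flush
[10] P0: load  L1 | P0:S(79), P1:S(79) | bus: BusRd,Flush
[11] P0: load  L1 | P0:S(79), P1:S(79) | bus: none
[12] P1: load  L1 | P0:S(79), P1:S(79) | bus: none
[13] P1: load  L1 | P0:S(79), P1:S(79) | bus: none
[14] P0: load  L2 | P0:M(84), P1:I | bus: none
[15] P1: load  L2 | P0:S(84), P1:S(84) | bus: BusRd,Flush
[16] P1: load  L0 | P0:S(56), P1:S(56) | bus: BusRd,Flush
[17] P0: store L5 := 34 | P0:M(34), P1:I | bus: BusRdX
[18] P0: load  L5 | P0:M(34), P1:I | bus: none
[19] P1: store L5 := 58 | P0:I, P1:M(58) | bus: BusRdX,Flush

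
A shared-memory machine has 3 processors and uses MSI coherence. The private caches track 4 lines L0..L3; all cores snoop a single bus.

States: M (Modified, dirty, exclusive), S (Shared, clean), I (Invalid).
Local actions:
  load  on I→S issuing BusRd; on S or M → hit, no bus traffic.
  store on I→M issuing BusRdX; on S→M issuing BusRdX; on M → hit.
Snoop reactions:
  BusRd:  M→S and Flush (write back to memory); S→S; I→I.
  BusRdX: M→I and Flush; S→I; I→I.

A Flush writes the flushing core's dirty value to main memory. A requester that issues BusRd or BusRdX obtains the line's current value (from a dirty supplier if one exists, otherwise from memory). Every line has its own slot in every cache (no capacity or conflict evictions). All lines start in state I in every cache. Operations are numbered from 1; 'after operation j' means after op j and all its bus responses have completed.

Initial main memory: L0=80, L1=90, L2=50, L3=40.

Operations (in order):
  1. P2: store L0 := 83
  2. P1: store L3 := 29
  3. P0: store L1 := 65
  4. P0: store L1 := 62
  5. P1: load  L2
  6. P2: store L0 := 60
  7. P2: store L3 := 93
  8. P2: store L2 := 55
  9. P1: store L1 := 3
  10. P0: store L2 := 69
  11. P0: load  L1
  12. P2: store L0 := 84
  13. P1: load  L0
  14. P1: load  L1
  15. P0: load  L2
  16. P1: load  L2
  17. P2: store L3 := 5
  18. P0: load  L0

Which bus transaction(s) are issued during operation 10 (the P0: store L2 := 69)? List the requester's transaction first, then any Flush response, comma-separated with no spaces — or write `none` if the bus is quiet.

1. P2: store L0 := 83  bus=[BusRdX]  L0: P0=I P1=I P2=M  mem[L0]=80
2. P1: store L3 := 29  bus=[BusRdX]  L3: P0=I P1=M P2=I  mem[L3]=40
3. P0: store L1 := 65  bus=[BusRdX]  L1: P0=M P1=I P2=I  mem[L1]=90
4. P0: store L1 := 62  bus=[-]  L1: P0=M P1=I P2=I  mem[L1]=90
5. P1: load  L2  bus=[BusRd]  L2: P0=I P1=S P2=I  mem[L2]=50
6. P2: store L0 := 60  bus=[-]  L0: P0=I P1=I P2=M  mem[L0]=80
7. P2: store L3 := 93  bus=[BusRdX,Flush]  L3: P0=I P1=I P2=M  mem[L3]=29
8. P2: store L2 := 55  bus=[BusRdX]  L2: P0=I P1=I P2=M  mem[L2]=50
9. P1: store L1 := 3  bus=[BusRdX,Flush]  L1: P0=I P1=M P2=I  mem[L1]=62
10. P0: store L2 := 69  bus=[BusRdX,Flush]  L2: P0=M P1=I P2=I  mem[L2]=55
11. P0: load  L1  bus=[BusRd,Flush]  L1: P0=S P1=S P2=I  mem[L1]=3
12. P2: store L0 := 84  bus=[-]  L0: P0=I P1=I P2=M  mem[L0]=80
13. P1: load  L0  bus=[BusRd,Flush]  L0: P0=I P1=S P2=S  mem[L0]=84
14. P1: load  L1  bus=[-]  L1: P0=S P1=S P2=I  mem[L1]=3
15. P0: load  L2  bus=[-]  L2: P0=M P1=I P2=I  mem[L2]=55
16. P1: load  L2  bus=[BusRd,Flush]  L2: P0=S P1=S P2=I  mem[L2]=69
17. P2: store L3 := 5  bus=[-]  L3: P0=I P1=I P2=M  mem[L3]=29
18. P0: load  L0  bus=[BusRd]  L0: P0=S P1=S P2=S  mem[L0]=84

bus = BusRdX,Flush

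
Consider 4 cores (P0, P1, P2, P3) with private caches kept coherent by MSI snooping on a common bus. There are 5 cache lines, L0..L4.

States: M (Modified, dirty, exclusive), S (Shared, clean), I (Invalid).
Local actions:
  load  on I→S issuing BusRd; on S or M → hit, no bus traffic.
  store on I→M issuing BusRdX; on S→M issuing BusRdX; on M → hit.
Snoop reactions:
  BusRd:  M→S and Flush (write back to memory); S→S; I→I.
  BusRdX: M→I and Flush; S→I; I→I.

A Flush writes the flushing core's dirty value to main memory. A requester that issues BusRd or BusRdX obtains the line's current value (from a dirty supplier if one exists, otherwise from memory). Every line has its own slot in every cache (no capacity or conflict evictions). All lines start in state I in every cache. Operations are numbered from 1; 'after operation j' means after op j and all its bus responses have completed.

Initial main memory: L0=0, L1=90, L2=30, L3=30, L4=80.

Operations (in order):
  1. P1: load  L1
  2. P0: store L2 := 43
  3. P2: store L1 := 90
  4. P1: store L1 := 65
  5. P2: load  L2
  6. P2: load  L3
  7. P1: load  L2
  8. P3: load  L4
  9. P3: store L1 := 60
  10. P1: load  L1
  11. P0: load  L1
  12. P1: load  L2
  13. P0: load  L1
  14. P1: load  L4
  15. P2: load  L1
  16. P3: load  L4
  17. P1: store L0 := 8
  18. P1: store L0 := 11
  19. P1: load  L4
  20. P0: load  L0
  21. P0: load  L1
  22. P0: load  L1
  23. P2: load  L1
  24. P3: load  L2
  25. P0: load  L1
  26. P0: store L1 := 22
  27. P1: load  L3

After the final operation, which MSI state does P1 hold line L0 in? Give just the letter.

state = S

1. P1: load  L1  bus=[BusRd]  L1: P0=I P1=S P2=I P3=I  mem[L1]=90
2. P0: store L2 := 43  bus=[BusRdX]  L2: P0=M P1=I P2=I P3=I  mem[L2]=30
3. P2: store L1 := 90  bus=[BusRdX]  L1: P0=I P1=I P2=M P3=I  mem[L1]=90
4. P1: store L1 := 65  bus=[BusRdX,Flush]  L1: P0=I P1=M P2=I P3=I  mem[L1]=90
5. P2: load  L2  bus=[BusRd,Flush]  L2: P0=S P1=I P2=S P3=I  mem[L2]=43
6. P2: load  L3  bus=[BusRd]  L3: P0=I P1=I P2=S P3=I  mem[L3]=30
7. P1: load  L2  bus=[BusRd]  L2: P0=S P1=S P2=S P3=I  mem[L2]=43
8. P3: load  L4  bus=[BusRd]  L4: P0=I P1=I P2=I P3=S  mem[L4]=80
9. P3: store L1 := 60  bus=[BusRdX,Flush]  L1: P0=I P1=I P2=I P3=M  mem[L1]=65
10. P1: load  L1  bus=[BusRd,Flush]  L1: P0=I P1=S P2=I P3=S  mem[L1]=60
11. P0: load  L1  bus=[BusRd]  L1: P0=S P1=S P2=I P3=S  mem[L1]=60
12. P1: load  L2  bus=[-]  L2: P0=S P1=S P2=S P3=I  mem[L2]=43
13. P0: load  L1  bus=[-]  L1: P0=S P1=S P2=I P3=S  mem[L1]=60
14. P1: load  L4  bus=[BusRd]  L4: P0=I P1=S P2=I P3=S  mem[L4]=80
15. P2: load  L1  bus=[BusRd]  L1: P0=S P1=S P2=S P3=S  mem[L1]=60
16. P3: load  L4  bus=[-]  L4: P0=I P1=S P2=I P3=S  mem[L4]=80
17. P1: store L0 := 8  bus=[BusRdX]  L0: P0=I P1=M P2=I P3=I  mem[L0]=0
18. P1: store L0 := 11  bus=[-]  L0: P0=I P1=M P2=I P3=I  mem[L0]=0
19. P1: load  L4  bus=[-]  L4: P0=I P1=S P2=I P3=S  mem[L4]=80
20. P0: load  L0  bus=[BusRd,Flush]  L0: P0=S P1=S P2=I P3=I  mem[L0]=11
21. P0: load  L1  bus=[-]  L1: P0=S P1=S P2=S P3=S  mem[L1]=60
22. P0: load  L1  bus=[-]  L1: P0=S P1=S P2=S P3=S  mem[L1]=60
23. P2: load  L1  bus=[-]  L1: P0=S P1=S P2=S P3=S  mem[L1]=60
24. P3: load  L2  bus=[BusRd]  L2: P0=S P1=S P2=S P3=S  mem[L2]=43
25. P0: load  L1  bus=[-]  L1: P0=S P1=S P2=S P3=S  mem[L1]=60
26. P0: store L1 := 22  bus=[BusRdX]  L1: P0=M P1=I P2=I P3=I  mem[L1]=60
27. P1: load  L3  bus=[BusRd]  L3: P0=I P1=S P2=S P3=I  mem[L3]=30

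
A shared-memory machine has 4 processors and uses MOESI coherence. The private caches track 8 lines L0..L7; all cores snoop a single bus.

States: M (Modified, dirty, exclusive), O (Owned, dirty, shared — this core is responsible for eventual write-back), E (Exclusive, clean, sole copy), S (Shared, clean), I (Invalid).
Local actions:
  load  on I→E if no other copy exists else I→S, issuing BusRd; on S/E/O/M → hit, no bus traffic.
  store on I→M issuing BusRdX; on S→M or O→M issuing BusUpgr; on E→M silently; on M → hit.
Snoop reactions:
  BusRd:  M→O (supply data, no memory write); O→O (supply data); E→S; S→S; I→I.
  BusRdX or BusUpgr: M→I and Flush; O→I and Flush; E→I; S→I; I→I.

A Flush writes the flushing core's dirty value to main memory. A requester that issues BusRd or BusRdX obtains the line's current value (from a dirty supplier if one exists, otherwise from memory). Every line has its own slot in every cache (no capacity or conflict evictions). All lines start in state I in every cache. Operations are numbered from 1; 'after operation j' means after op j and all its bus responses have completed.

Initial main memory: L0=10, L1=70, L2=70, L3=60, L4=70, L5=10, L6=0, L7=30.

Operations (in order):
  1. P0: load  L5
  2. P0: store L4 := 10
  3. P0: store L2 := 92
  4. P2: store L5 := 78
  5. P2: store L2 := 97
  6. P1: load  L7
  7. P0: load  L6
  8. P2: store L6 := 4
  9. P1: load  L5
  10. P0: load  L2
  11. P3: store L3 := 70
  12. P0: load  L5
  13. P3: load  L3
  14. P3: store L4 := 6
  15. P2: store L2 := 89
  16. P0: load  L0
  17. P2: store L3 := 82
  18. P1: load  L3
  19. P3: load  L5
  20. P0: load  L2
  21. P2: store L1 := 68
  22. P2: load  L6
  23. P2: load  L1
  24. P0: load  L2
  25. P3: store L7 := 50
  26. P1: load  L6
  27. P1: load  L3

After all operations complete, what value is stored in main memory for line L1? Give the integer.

step 1: P0: load  L5  ⟶  EIII  (L5)  txn=BusRd  M[L5]=10
step 2: P0: store L4 := 10  ⟶  MIII  (L4)  txn=BusRdX  M[L4]=70
step 3: P0: store L2 := 92  ⟶  MIII  (L2)  txn=BusRdX  M[L2]=70
step 4: P2: store L5 := 78  ⟶  IIMI  (L5)  txn=BusRdX  M[L5]=10
step 5: P2: store L2 := 97  ⟶  IIMI  (L2)  txn=BusRdX+Flush  M[L2]=92
step 6: P1: load  L7  ⟶  IEII  (L7)  txn=BusRd  M[L7]=30
step 7: P0: load  L6  ⟶  EIII  (L6)  txn=BusRd  M[L6]=0
step 8: P2: store L6 := 4  ⟶  IIMI  (L6)  txn=BusRdX  M[L6]=0
step 9: P1: load  L5  ⟶  ISOI  (L5)  txn=BusRd  M[L5]=10
step 10: P0: load  L2  ⟶  SIOI  (L2)  txn=BusRd  M[L2]=92
step 11: P3: store L3 := 70  ⟶  IIIM  (L3)  txn=BusRdX  M[L3]=60
step 12: P0: load  L5  ⟶  SSOI  (L5)  txn=BusRd  M[L5]=10
step 13: P3: load  L3  ⟶  IIIM  (L3)  txn=∅  M[L3]=60
step 14: P3: store L4 := 6  ⟶  IIIM  (L4)  txn=BusRdX+Flush  M[L4]=10
step 15: P2: store L2 := 89  ⟶  IIMI  (L2)  txn=BusUpgr  M[L2]=92
step 16: P0: load  L0  ⟶  EIII  (L0)  txn=BusRd  M[L0]=10
step 17: P2: store L3 := 82  ⟶  IIMI  (L3)  txn=BusRdX+Flush  M[L3]=70
step 18: P1: load  L3  ⟶  ISOI  (L3)  txn=BusRd  M[L3]=70
step 19: P3: load  L5  ⟶  SSOS  (L5)  txn=BusRd  M[L5]=10
step 20: P0: load  L2  ⟶  SIOI  (L2)  txn=BusRd  M[L2]=92
step 21: P2: store L1 := 68  ⟶  IIMI  (L1)  txn=BusRdX  M[L1]=70
step 22: P2: load  L6  ⟶  IIMI  (L6)  txn=∅  M[L6]=0
step 23: P2: load  L1  ⟶  IIMI  (L1)  txn=∅  M[L1]=70
step 24: P0: load  L2  ⟶  SIOI  (L2)  txn=∅  M[L2]=92
step 25: P3: store L7 := 50  ⟶  IIIM  (L7)  txn=BusRdX  M[L7]=30
step 26: P1: load  L6  ⟶  ISOI  (L6)  txn=BusRd  M[L6]=0
step 27: P1: load  L3  ⟶  ISOI  (L3)  txn=∅  M[L3]=70

memory[L1] = 70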